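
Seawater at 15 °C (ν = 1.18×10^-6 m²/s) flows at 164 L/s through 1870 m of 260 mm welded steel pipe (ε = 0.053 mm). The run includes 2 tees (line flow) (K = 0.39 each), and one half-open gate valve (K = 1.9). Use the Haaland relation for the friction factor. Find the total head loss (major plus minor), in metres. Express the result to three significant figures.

V = 4Q/(πD²) = 3.089 m/s; V²/2g = 0.4863 m
Re = 6.81×10^5, ε/D = 2.04×10^-4 → f = 0.01498 (Haaland)
Major: h_f = f(L/D)·V²/2g = 0.01498·7192·0.4863 = 52.39 m
Minor: ΣK = 2.68; h_m = ΣK·V²/2g = 1.303 m
Total H_L = 52.39 + 1.303 = 53.69 m

H_L ≈ 53.7 m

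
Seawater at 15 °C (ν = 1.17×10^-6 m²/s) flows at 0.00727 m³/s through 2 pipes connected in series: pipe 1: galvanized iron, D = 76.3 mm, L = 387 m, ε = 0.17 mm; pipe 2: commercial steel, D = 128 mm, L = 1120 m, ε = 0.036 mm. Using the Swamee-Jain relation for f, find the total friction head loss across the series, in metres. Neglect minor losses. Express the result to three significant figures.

Pipe 1: V = 1.590 m/s, Re = 1.04×10^5, ε/D = 0.00223, f = 0.02586, h_1 = f(L/D)V²/2g = 16.90 m
Pipe 2: V = 0.5650 m/s, Re = 6.18×10^4, ε/D = 2.81×10^-4, f = 0.02102, h_2 = f(L/D)V²/2g = 2.992 m
Series → Q common, losses add: H = Σh = 19.89 m

H ≈ 19.9 m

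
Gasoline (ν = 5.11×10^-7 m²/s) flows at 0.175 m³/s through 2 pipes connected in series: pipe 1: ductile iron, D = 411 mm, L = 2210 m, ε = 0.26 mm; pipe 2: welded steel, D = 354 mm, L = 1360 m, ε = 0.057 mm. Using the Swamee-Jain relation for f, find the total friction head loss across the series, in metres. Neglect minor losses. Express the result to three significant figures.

Pipe 1: V = 1.319 m/s, Re = 1.06×10^6, ε/D = 6.33×10^-4, f = 0.01811, h_1 = f(L/D)V²/2g = 8.637 m
Pipe 2: V = 1.778 m/s, Re = 1.23×10^6, ε/D = 1.61×10^-4, f = 0.01414, h_2 = f(L/D)V²/2g = 8.755 m
Series → Q common, losses add: H = Σh = 17.39 m

H ≈ 17.4 m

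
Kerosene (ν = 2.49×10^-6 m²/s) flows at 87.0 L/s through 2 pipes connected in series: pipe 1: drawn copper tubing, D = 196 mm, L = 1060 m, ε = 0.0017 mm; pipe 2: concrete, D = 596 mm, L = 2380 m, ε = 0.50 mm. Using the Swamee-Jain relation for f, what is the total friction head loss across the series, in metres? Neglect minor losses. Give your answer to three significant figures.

Pipe 1: V = 2.883 m/s, Re = 2.27×10^5, ε/D = 8.67×10^-6, f = 0.01524, h_1 = f(L/D)V²/2g = 34.93 m
Pipe 2: V = 0.3118 m/s, Re = 7.46×10^4, ε/D = 8.39×10^-4, f = 0.02248, h_2 = f(L/D)V²/2g = 0.4450 m
Series → Q common, losses add: H = Σh = 35.38 m

H ≈ 35.4 m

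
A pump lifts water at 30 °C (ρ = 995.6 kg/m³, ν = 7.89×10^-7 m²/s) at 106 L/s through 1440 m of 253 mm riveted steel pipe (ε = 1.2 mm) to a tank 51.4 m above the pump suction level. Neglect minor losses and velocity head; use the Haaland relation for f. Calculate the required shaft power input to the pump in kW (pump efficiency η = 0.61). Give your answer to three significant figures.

P_shaft ≈ 153 kW

V = 4Q/(πD²) = 2.109 m/s; Re = 6.76×10^5; ε/D = 0.00474; f = 0.03008
h_f = f(L/D)V²/2g = 38.80 m
Total head H = z + h_f = 51.4 + 38.80 = 90.20 m
P_hyd = ρgQH = 995.6·9.81·0.106·90.20 = 93.38 kW
P_shaft = P_hyd/η = 93.38/0.61 = 153.1 kW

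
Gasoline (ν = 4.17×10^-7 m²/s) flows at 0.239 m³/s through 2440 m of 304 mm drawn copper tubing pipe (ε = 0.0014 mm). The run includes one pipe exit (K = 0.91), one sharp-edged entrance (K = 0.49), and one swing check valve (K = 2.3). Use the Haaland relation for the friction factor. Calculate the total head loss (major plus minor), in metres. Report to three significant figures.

H_L ≈ 47.3 m

V = 4Q/(πD²) = 3.293 m/s; V²/2g = 0.5526 m
Re = 2.40×10^6, ε/D = 4.61×10^-6 → f = 0.01020 (Haaland)
Major: h_f = f(L/D)·V²/2g = 0.01020·8026·0.5526 = 45.24 m
Minor: ΣK = 3.70; h_m = ΣK·V²/2g = 2.045 m
Total H_L = 45.24 + 2.045 = 47.28 m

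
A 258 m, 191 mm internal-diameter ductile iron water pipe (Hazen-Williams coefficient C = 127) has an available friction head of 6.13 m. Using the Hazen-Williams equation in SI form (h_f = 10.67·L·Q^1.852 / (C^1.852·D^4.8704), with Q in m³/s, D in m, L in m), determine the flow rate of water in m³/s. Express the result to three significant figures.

Rearranging: Q = [h_f·C^1.852·D^4.8704 / (10.67·L)]^(1/1.852)
Q = [6.13·127^1.852·0.191^4.8704 / (10.67·258)]^0.540 = 0.06038 m³/s

Q ≈ 0.0604 m³/s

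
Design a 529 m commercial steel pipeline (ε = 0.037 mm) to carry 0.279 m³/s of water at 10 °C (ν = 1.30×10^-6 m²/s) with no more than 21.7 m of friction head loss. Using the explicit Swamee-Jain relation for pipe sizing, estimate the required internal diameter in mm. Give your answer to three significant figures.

D ≈ 297 mm

Swamee-Jain (Type III): D = 0.66·[ε^1.25·(LQ²/(gh_f))^4.75 + ν·Q^9.4·(L/(gh_f))^5.2]^0.04
LQ²/(gh_f) = 0.1934; L/(gh_f) = 2.485
Term 1 = ε^1.25·(…)^4.75 = 1.18×10^-9; Term 2 = ν·Q^9.4·(…)^5.2 = 9.08×10^-10
D = 0.66·(1.18×10^-9 + 9.08×10^-10)^0.04 = 0.2967 m = 297 mm
Check: V = 4.04 m/s, Re = 9.21×10^5, f = 0.01394, h_f = 20.6 m ≈ 21.7 m ✓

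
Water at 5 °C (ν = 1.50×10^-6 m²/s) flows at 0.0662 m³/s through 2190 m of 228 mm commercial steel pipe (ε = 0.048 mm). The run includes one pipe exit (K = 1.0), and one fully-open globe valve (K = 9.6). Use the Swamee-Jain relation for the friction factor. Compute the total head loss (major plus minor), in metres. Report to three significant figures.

V = 4Q/(πD²) = 1.621 m/s; V²/2g = 0.1340 m
Re = 2.46×10^5, ε/D = 2.11×10^-4 → f = 0.01676 (Swamee-Jain)
Major: h_f = f(L/D)·V²/2g = 0.01676·9605·0.1340 = 21.58 m
Minor: ΣK = 10.6; h_m = ΣK·V²/2g = 1.420 m
Total H_L = 21.58 + 1.420 = 23.00 m

H_L ≈ 23.0 m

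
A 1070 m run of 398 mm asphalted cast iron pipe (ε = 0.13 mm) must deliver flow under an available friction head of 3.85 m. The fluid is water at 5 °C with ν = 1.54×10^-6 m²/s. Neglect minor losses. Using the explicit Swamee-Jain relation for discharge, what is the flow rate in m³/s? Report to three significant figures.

Q ≈ 0.160 m³/s

Swamee-Jain (Type II): Q = -0.965·√(gD⁵h_f/L)·ln[ε/(3.7D) + √(3.17ν²L/(gD³h_f))]
√(gD⁵h_f/L) = √(9.81·0.398⁵·3.85/1070) = 0.01878
ε/(3.7D) = 8.83×10^-5; √(3.17ν²L/(gD³h_f)) = 5.81×10^-5
Q = -0.965·0.01878·ln(1.464×10^-4) = 0.1600 m³/s
Check: V = 1.29 m/s, Re = 3.32×10^5, f = 0.01709, h_f = 3.87 m ≈ 3.85 m ✓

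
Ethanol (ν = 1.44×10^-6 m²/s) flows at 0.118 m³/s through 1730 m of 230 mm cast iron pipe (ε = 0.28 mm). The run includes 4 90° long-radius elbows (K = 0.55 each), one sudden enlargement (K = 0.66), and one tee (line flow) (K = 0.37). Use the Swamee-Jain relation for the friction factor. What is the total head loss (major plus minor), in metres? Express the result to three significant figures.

H_L ≈ 67.2 m

V = 4Q/(πD²) = 2.840 m/s; V²/2g = 0.4111 m
Re = 4.54×10^5, ε/D = 0.00122 → f = 0.02131 (Swamee-Jain)
Major: h_f = f(L/D)·V²/2g = 0.02131·7522·0.4111 = 65.89 m
Minor: ΣK = 3.23; h_m = ΣK·V²/2g = 1.328 m
Total H_L = 65.89 + 1.328 = 67.22 m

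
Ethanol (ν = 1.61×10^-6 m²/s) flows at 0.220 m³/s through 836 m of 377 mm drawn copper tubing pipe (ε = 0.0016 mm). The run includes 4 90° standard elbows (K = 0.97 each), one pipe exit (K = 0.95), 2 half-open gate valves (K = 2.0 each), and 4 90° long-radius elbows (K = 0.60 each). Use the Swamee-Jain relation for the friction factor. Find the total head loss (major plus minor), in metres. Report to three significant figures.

V = 4Q/(πD²) = 1.971 m/s; V²/2g = 0.1980 m
Re = 4.61×10^5, ε/D = 4.24×10^-6 → f = 0.01335 (Swamee-Jain)
Major: h_f = f(L/D)·V²/2g = 0.01335·2218·0.1980 = 5.859 m
Minor: ΣK = 11.2; h_m = ΣK·V²/2g = 2.223 m
Total H_L = 5.859 + 2.223 = 8.082 m

H_L ≈ 8.08 m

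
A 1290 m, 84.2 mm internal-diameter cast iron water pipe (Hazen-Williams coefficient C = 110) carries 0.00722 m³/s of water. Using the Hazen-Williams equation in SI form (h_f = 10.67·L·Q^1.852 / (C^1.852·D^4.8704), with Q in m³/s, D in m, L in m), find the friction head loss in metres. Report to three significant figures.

h_f = 10.67·1290·0.00722^1.852 / (110^1.852·0.0842^4.8704) = 42.29 m

h_f ≈ 42.3 m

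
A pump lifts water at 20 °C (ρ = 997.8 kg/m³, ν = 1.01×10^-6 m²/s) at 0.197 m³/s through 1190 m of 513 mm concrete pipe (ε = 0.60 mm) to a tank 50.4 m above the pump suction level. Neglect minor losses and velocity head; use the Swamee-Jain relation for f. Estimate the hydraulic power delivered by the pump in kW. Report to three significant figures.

P_hyd ≈ 102 kW

V = 4Q/(πD²) = 0.9531 m/s; Re = 4.84×10^5; ε/D = 0.00117; f = 0.02108
h_f = f(L/D)V²/2g = 2.264 m
Total head H = z + h_f = 50.4 + 2.264 = 52.66 m
P_hyd = ρgQH = 997.8·9.81·0.197·52.66 = 101.6 kW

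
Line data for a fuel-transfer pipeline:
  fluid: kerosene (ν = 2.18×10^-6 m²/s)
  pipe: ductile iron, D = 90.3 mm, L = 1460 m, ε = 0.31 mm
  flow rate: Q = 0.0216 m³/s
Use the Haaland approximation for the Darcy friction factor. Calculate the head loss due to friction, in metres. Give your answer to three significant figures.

h_f ≈ 263 m

V = 4Q/(πD²) = 4·0.0216/(π·0.0903²) = 3.373 m/s
Re = VD/ν = 3.373·0.0903/2.18×10^-6 = 1.40×10^5 → turbulent
ε/D = 0.31/90.3 = 0.00343
Haaland: f = 0.02802
h_f = f(L/D)V²/(2g) = 0.02802·(1460/0.0903)·3.373²/(2·9.81) = 262.7 m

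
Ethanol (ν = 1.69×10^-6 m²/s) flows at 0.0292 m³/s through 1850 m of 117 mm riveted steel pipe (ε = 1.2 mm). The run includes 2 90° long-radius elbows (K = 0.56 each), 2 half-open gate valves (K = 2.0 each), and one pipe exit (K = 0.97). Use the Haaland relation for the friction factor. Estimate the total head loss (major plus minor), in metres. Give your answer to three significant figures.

H_L ≈ 232 m

V = 4Q/(πD²) = 2.716 m/s; V²/2g = 0.3760 m
Re = 1.88×10^5, ε/D = 0.0103 → f = 0.03860 (Haaland)
Major: h_f = f(L/D)·V²/2g = 0.03860·15812·0.3760 = 229.5 m
Minor: ΣK = 6.09; h_m = ΣK·V²/2g = 2.290 m
Total H_L = 229.5 + 2.290 = 231.8 m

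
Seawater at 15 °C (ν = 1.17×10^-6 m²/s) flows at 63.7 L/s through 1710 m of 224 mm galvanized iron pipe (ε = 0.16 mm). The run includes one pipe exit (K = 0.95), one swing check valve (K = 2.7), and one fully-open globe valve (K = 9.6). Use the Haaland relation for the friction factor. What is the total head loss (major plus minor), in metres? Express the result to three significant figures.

H_L ≈ 21.3 m

V = 4Q/(πD²) = 1.616 m/s; V²/2g = 0.1332 m
Re = 3.09×10^5, ε/D = 7.14×10^-4 → f = 0.01919 (Haaland)
Major: h_f = f(L/D)·V²/2g = 0.01919·7634·0.1332 = 19.51 m
Minor: ΣK = 13.2; h_m = ΣK·V²/2g = 1.765 m
Total H_L = 19.51 + 1.765 = 21.27 m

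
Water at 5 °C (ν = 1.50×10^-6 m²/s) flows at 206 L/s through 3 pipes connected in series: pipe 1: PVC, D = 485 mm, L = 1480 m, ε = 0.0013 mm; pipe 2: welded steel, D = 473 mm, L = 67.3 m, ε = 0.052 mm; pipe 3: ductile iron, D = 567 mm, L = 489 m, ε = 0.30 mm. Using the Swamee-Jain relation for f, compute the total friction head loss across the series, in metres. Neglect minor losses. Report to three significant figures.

Pipe 1: V = 1.115 m/s, Re = 3.61×10^5, ε/D = 2.68×10^-6, f = 0.01393, h_1 = f(L/D)V²/2g = 2.693 m
Pipe 2: V = 1.172 m/s, Re = 3.70×10^5, ε/D = 1.10×10^-4, f = 0.01511, h_2 = f(L/D)V²/2g = 0.1506 m
Pipe 3: V = 0.8159 m/s, Re = 3.08×10^5, ε/D = 5.29×10^-4, f = 0.01846, h_3 = f(L/D)V²/2g = 0.5401 m
Series → Q common, losses add: H = Σh = 3.384 m

H ≈ 3.38 m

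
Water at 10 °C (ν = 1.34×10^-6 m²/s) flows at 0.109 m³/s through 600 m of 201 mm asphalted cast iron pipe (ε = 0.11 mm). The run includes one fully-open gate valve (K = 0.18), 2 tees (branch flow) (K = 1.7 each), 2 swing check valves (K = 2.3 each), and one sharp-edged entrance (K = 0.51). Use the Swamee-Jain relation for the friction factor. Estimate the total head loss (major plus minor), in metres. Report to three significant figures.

V = 4Q/(πD²) = 3.435 m/s; V²/2g = 0.6014 m
Re = 5.15×10^5, ε/D = 5.47×10^-4 → f = 0.01804 (Swamee-Jain)
Major: h_f = f(L/D)·V²/2g = 0.01804·2985·0.6014 = 32.39 m
Minor: ΣK = 8.69; h_m = ΣK·V²/2g = 5.226 m
Total H_L = 32.39 + 5.226 = 37.62 m

H_L ≈ 37.6 m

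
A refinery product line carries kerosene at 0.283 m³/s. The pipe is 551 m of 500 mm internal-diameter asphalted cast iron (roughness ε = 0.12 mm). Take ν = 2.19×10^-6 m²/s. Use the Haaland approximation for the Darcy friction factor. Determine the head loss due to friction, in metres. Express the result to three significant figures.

h_f ≈ 1.89 m

V = 4Q/(πD²) = 4·0.283/(π·0.500²) = 1.441 m/s
Re = VD/ν = 1.441·0.500/2.19×10^-6 = 3.29×10^5 → turbulent
ε/D = 0.12/500 = 2.40×10^-4
Haaland: f = 0.01622
h_f = f(L/D)V²/(2g) = 0.01622·(551/0.500)·1.441²/(2·9.81) = 1.892 m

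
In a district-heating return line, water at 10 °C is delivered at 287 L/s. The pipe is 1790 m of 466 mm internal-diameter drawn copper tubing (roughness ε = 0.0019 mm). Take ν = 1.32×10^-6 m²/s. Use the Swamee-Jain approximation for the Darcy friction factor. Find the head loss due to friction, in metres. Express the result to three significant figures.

V = 4Q/(πD²) = 4·0.287/(π·0.466²) = 1.683 m/s
Re = VD/ν = 1.683·0.466/1.32×10^-6 = 5.94×10^5 → turbulent
ε/D = 0.0019/466 = 4.08×10^-6
Swamee-Jain: f = 0.01277
h_f = f(L/D)V²/(2g) = 0.01277·(1790/0.466)·1.683²/(2·9.81) = 7.079 m

h_f ≈ 7.08 m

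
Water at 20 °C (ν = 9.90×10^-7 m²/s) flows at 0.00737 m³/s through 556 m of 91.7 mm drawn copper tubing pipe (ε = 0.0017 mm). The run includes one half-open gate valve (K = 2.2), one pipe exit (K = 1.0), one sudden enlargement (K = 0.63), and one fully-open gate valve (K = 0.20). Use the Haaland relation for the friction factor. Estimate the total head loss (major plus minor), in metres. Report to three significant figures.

H_L ≈ 7.10 m

V = 4Q/(πD²) = 1.116 m/s; V²/2g = 0.06347 m
Re = 1.03×10^5, ε/D = 1.85×10^-5 → f = 0.01777 (Haaland)
Major: h_f = f(L/D)·V²/2g = 0.01777·6063·0.06347 = 6.840 m
Minor: ΣK = 4.03; h_m = ΣK·V²/2g = 0.2558 m
Total H_L = 6.840 + 0.2558 = 7.096 m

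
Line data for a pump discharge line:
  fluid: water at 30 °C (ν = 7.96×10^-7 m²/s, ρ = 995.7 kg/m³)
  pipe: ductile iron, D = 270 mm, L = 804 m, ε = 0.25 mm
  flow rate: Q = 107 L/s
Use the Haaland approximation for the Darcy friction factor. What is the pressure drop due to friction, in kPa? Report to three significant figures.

Δp ≈ 102 kPa

V = 4Q/(πD²) = 4·0.107/(π·0.270²) = 1.869 m/s
Re = VD/ν = 1.869·0.270/7.96×10^-7 = 6.34×10^5 → turbulent
ε/D = 0.25/270 = 9.26×10^-4
Haaland: f = 0.01975
h_f = f(L/D)V²/(2g) = 0.01975·(804/0.270)·1.869²/(2·9.81) = 10.47 m
Δp = ρg·h_f = 995.7·9.81·10.47 = 102.3 kPa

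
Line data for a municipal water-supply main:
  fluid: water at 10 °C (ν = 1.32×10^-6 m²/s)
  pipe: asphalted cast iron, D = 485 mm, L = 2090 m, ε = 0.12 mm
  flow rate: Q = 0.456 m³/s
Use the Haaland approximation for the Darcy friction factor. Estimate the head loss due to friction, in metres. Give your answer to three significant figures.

V = 4Q/(πD²) = 4·0.456/(π·0.485²) = 2.468 m/s
Re = VD/ν = 2.468·0.485/1.32×10^-6 = 9.07×10^5 → turbulent
ε/D = 0.12/485 = 2.47×10^-4
Haaland: f = 0.01517
h_f = f(L/D)V²/(2g) = 0.01517·(2090/0.485)·2.468²/(2·9.81) = 20.30 m

h_f ≈ 20.3 m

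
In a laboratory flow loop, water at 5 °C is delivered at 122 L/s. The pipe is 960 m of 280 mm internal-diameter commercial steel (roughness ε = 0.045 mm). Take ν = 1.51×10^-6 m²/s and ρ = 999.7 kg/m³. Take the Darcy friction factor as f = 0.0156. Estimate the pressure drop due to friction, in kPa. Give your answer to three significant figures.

Δp ≈ 105 kPa

V = 4Q/(πD²) = 4·0.122/(π·0.280²) = 1.981 m/s
h_f = f(L/D)V²/(2g) = 0.01560·(960/0.280)·1.981²/(2·9.81) = 10.70 m
Δp = ρg·h_f = 999.7·9.81·10.70 = 105.0 kPa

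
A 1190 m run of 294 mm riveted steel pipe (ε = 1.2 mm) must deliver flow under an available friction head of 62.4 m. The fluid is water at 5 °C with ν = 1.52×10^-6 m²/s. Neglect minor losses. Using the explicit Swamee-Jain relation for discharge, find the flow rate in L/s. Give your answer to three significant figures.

Q ≈ 220 L/s

Swamee-Jain (Type II): Q = -0.965·√(gD⁵h_f/L)·ln[ε/(3.7D) + √(3.17ν²L/(gD³h_f))]
√(gD⁵h_f/L) = √(9.81·0.294⁵·62.4/1190) = 0.03361
ε/(3.7D) = 0.00110; √(3.17ν²L/(gD³h_f)) = 2.37×10^-5
Q = -0.965·0.03361·ln(0.001127) = 0.2202 m³/s
Check: V = 3.24 m/s, Re = 6.27×10^5, f = 0.02885, h_f = 62.6 m ≈ 62.4 m ✓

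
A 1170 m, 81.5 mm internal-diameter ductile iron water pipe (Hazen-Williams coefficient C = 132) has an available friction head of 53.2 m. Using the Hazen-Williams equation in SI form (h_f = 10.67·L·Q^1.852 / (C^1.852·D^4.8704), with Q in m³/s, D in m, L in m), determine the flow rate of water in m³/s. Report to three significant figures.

Rearranging: Q = [h_f·C^1.852·D^4.8704 / (10.67·L)]^(1/1.852)
Q = [53.2·132^1.852·0.0815^4.8704 / (10.67·1170)]^0.540 = 0.009488 m³/s

Q ≈ 0.00949 m³/s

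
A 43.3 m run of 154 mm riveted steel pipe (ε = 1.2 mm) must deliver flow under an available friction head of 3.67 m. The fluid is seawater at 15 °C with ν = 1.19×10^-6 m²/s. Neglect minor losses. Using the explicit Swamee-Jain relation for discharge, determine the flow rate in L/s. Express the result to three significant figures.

Q ≈ 50.3 L/s

Swamee-Jain (Type II): Q = -0.965·√(gD⁵h_f/L)·ln[ε/(3.7D) + √(3.17ν²L/(gD³h_f))]
√(gD⁵h_f/L) = √(9.81·0.154⁵·3.67/43.3) = 0.008486
ε/(3.7D) = 0.00211; √(3.17ν²L/(gD³h_f)) = 3.84×10^-5
Q = -0.965·0.008486·ln(0.002144) = 0.05032 m³/s
Check: V = 2.70 m/s, Re = 3.50×10^5, f = 0.03521, h_f = 3.68 m ≈ 3.67 m ✓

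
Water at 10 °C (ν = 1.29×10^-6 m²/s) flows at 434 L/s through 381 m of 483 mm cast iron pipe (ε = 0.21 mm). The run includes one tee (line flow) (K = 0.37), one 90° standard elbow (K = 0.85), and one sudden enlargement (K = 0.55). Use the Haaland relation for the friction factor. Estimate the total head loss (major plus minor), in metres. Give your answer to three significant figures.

H_L ≈ 4.29 m

V = 4Q/(πD²) = 2.369 m/s; V²/2g = 0.2860 m
Re = 8.87×10^5, ε/D = 4.35×10^-4 → f = 0.01677 (Haaland)
Major: h_f = f(L/D)·V²/2g = 0.01677·788.8·0.2860 = 3.782 m
Minor: ΣK = 1.77; h_m = ΣK·V²/2g = 0.5062 m
Total H_L = 3.782 + 0.5062 = 4.288 m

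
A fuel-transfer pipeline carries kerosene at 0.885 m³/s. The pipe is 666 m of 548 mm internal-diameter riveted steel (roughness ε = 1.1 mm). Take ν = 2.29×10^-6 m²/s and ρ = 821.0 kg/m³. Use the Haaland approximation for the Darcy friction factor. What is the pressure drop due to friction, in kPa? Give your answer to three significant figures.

Δp ≈ 166 kPa

V = 4Q/(πD²) = 4·0.885/(π·0.548²) = 3.752 m/s
Re = VD/ν = 3.752·0.548/2.29×10^-6 = 8.98×10^5 → turbulent
ε/D = 1.1/548 = 0.00201
Haaland: f = 0.02367
h_f = f(L/D)V²/(2g) = 0.02367·(666/0.548)·3.752²/(2·9.81) = 20.64 m
Δp = ρg·h_f = 821.0·9.81·20.64 = 166.3 kPa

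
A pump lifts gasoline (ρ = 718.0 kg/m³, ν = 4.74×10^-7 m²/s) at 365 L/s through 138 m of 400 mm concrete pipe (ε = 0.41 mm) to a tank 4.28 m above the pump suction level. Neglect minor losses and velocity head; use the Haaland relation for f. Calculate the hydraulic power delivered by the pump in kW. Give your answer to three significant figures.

V = 4Q/(πD²) = 2.905 m/s; Re = 2.45×10^6; ε/D = 0.00102; f = 0.01990
h_f = f(L/D)V²/2g = 2.952 m
Total head H = z + h_f = 4.28 + 2.952 = 7.232 m
P_hyd = ρgQH = 718.0·9.81·0.365·7.232 = 18.59 kW

P_hyd ≈ 18.6 kW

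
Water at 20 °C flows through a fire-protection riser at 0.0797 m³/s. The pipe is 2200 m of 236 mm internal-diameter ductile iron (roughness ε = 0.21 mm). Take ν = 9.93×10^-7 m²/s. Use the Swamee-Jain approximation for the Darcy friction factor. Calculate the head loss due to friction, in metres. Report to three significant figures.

h_f ≈ 31.5 m

V = 4Q/(πD²) = 4·0.0797/(π·0.236²) = 1.822 m/s
Re = VD/ν = 1.822·0.236/9.93×10^-7 = 4.33×10^5 → turbulent
ε/D = 0.21/236 = 8.90×10^-4
Swamee-Jain: f = 0.01996
h_f = f(L/D)V²/(2g) = 0.01996·(2200/0.236)·1.822²/(2·9.81) = 31.48 m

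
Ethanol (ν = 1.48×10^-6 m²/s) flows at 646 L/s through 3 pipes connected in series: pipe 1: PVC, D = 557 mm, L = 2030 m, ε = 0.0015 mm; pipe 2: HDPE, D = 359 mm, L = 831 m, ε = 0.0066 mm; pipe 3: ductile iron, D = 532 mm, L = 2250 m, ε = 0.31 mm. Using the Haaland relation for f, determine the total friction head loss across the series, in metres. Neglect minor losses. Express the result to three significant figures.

H ≈ 101 m

Pipe 1: V = 2.651 m/s, Re = 9.98×10^5, ε/D = 2.69×10^-6, f = 0.01163, h_1 = f(L/D)V²/2g = 15.19 m
Pipe 2: V = 6.382 m/s, Re = 1.55×10^6, ε/D = 1.84×10^-5, f = 0.01124, h_2 = f(L/D)V²/2g = 54.01 m
Pipe 3: V = 2.906 m/s, Re = 1.04×10^6, ε/D = 5.83×10^-4, f = 0.01770, h_3 = f(L/D)V²/2g = 32.22 m
Series → Q common, losses add: H = Σh = 101.4 m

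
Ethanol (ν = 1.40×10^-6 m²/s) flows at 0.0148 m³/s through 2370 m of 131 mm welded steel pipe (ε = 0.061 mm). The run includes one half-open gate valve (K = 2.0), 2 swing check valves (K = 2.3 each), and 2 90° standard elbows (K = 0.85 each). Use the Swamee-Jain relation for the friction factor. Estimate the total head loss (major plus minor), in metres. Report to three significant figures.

H_L ≈ 23.0 m

V = 4Q/(πD²) = 1.098 m/s; V²/2g = 0.06146 m
Re = 1.03×10^5, ε/D = 4.66×10^-4 → f = 0.02019 (Swamee-Jain)
Major: h_f = f(L/D)·V²/2g = 0.02019·18092·0.06146 = 22.45 m
Minor: ΣK = 8.30; h_m = ΣK·V²/2g = 0.5101 m
Total H_L = 22.45 + 0.5101 = 22.96 m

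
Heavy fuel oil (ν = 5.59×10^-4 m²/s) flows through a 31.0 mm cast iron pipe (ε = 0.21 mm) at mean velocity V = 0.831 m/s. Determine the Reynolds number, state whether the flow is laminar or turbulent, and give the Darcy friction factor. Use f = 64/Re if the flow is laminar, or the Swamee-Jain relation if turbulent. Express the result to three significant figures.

Re = VD/ν = 0.8310·0.0310/5.59×10^-4 = 46.1
Re < 2300 → laminar → f = 64/Re = 1.389

Re ≈ 46.1; laminar; f = 64/Re ≈ 1.39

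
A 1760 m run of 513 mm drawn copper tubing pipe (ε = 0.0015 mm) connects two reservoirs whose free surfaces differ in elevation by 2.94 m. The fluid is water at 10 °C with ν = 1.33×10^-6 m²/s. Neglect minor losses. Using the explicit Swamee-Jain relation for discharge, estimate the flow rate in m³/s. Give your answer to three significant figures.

Swamee-Jain (Type II): Q = -0.965·√(gD⁵h_f/L)·ln[ε/(3.7D) + √(3.17ν²L/(gD³h_f))]
√(gD⁵h_f/L) = √(9.81·0.513⁵·2.94/1760) = 0.02413
ε/(3.7D) = 7.90×10^-7; √(3.17ν²L/(gD³h_f)) = 5.03×10^-5
Q = -0.965·0.02413·ln(5.113×10^-5) = 0.2301 m³/s
Check: V = 1.11 m/s, Re = 4.29×10^5, f = 0.01350, h_f = 2.92 m ≈ 2.94 m ✓

Q ≈ 0.230 m³/s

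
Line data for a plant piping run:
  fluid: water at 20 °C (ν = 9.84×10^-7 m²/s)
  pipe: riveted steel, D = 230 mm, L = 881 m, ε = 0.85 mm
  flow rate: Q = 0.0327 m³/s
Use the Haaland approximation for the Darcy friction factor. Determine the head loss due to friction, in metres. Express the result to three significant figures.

V = 4Q/(πD²) = 4·0.0327/(π·0.230²) = 0.7870 m/s
Re = VD/ν = 0.7870·0.230/9.84×10^-7 = 1.84×10^5 → turbulent
ε/D = 0.85/230 = 0.00370
Haaland: f = 0.02839
h_f = f(L/D)V²/(2g) = 0.02839·(881/0.230)·0.7870²/(2·9.81) = 3.434 m

h_f ≈ 3.43 m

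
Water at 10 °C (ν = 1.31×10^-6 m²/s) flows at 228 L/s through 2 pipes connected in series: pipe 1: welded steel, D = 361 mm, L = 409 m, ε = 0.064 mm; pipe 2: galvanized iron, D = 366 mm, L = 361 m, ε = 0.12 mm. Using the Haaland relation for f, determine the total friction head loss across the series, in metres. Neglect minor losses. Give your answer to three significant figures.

Pipe 1: V = 2.228 m/s, Re = 6.14×10^5, ε/D = 1.77×10^-4, f = 0.01482, h_1 = f(L/D)V²/2g = 4.245 m
Pipe 2: V = 2.167 m/s, Re = 6.05×10^5, ε/D = 3.28×10^-4, f = 0.01620, h_2 = f(L/D)V²/2g = 3.824 m
Series → Q common, losses add: H = Σh = 8.070 m

H ≈ 8.07 m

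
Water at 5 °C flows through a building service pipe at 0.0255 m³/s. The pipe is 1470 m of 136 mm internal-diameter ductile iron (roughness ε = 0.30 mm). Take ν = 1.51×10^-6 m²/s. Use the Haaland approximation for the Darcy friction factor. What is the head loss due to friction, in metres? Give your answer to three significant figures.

h_f ≈ 42.5 m

V = 4Q/(πD²) = 4·0.0255/(π·0.136²) = 1.755 m/s
Re = VD/ν = 1.755·0.136/1.51×10^-6 = 1.58×10^5 → turbulent
ε/D = 0.30/136 = 0.00221
Haaland: f = 0.02501
h_f = f(L/D)V²/(2g) = 0.02501·(1470/0.136)·1.755²/(2·9.81) = 42.46 m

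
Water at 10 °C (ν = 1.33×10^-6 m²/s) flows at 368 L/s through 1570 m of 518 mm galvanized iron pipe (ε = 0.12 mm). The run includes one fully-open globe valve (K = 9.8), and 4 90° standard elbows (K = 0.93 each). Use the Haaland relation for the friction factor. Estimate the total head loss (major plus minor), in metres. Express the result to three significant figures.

V = 4Q/(πD²) = 1.746 m/s; V²/2g = 0.1554 m
Re = 6.80×10^5, ε/D = 2.32×10^-4 → f = 0.01525 (Haaland)
Major: h_f = f(L/D)·V²/2g = 0.01525·3031·0.1554 = 7.185 m
Minor: ΣK = 13.5; h_m = ΣK·V²/2g = 2.101 m
Total H_L = 7.185 + 2.101 = 9.286 m

H_L ≈ 9.29 m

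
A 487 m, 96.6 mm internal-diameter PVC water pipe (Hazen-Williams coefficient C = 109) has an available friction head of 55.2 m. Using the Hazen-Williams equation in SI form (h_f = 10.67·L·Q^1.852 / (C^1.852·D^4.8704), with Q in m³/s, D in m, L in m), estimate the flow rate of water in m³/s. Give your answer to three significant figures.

Rearranging: Q = [h_f·C^1.852·D^4.8704 / (10.67·L)]^(1/1.852)
Q = [55.2·109^1.852·0.0966^4.8704 / (10.67·487)]^0.540 = 0.02006 m³/s

Q ≈ 0.0201 m³/s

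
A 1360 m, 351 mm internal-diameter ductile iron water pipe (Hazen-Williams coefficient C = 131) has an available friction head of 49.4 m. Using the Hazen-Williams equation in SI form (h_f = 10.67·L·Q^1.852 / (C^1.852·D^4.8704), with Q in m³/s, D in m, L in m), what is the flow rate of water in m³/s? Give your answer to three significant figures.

Q ≈ 0.388 m³/s

Rearranging: Q = [h_f·C^1.852·D^4.8704 / (10.67·L)]^(1/1.852)
Q = [49.4·131^1.852·0.351^4.8704 / (10.67·1360)]^0.540 = 0.3881 m³/s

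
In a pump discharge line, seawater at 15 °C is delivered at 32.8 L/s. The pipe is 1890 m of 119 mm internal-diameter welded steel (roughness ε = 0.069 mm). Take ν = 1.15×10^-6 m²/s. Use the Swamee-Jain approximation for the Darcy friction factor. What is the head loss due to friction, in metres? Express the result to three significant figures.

V = 4Q/(πD²) = 4·0.0328/(π·0.119²) = 2.949 m/s
Re = VD/ν = 2.949·0.119/1.15×10^-6 = 3.05×10^5 → turbulent
ε/D = 0.069/119 = 5.80×10^-4
Swamee-Jain: f = 0.01875
h_f = f(L/D)V²/(2g) = 0.01875·(1890/0.119)·2.949²/(2·9.81) = 132.0 m

h_f ≈ 132 m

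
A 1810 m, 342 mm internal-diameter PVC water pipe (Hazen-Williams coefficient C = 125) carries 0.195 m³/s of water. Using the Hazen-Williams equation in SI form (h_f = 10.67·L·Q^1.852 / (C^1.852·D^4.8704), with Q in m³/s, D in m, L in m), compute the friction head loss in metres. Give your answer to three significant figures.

h_f = 10.67·1810·0.195^1.852 / (125^1.852·0.342^4.8704) = 22.75 m

h_f ≈ 22.8 m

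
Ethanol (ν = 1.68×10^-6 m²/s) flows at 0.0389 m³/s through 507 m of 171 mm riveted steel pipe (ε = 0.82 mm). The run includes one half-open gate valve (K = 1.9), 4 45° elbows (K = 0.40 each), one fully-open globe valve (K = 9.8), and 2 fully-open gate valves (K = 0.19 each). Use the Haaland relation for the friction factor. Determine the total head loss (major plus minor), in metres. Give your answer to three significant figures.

V = 4Q/(πD²) = 1.694 m/s; V²/2g = 0.1462 m
Re = 1.72×10^5, ε/D = 0.00480 → f = 0.03056 (Haaland)
Major: h_f = f(L/D)·V²/2g = 0.03056·2965·0.1462 = 13.25 m
Minor: ΣK = 13.7; h_m = ΣK·V²/2g = 2.000 m
Total H_L = 13.25 + 2.000 = 15.25 m

H_L ≈ 15.2 m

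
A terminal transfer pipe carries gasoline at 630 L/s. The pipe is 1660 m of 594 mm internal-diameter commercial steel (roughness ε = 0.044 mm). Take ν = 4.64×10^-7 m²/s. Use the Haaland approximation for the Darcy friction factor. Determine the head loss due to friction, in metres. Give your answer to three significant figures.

h_f ≈ 8.83 m

V = 4Q/(πD²) = 4·0.630/(π·0.594²) = 2.273 m/s
Re = VD/ν = 2.273·0.594/4.64×10^-7 = 2.91×10^6 → turbulent
ε/D = 0.044/594 = 7.41×10^-5
Haaland: f = 0.01199
h_f = f(L/D)V²/(2g) = 0.01199·(1660/0.594)·2.273²/(2·9.81) = 8.830 m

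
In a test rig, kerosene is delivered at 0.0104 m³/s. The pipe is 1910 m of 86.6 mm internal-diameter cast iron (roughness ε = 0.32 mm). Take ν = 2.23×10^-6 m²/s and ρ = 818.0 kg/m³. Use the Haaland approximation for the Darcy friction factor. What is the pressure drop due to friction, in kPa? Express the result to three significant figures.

V = 4Q/(πD²) = 4·0.0104/(π·0.0866²) = 1.766 m/s
Re = VD/ν = 1.766·0.0866/2.23×10^-6 = 6.86×10^4 → turbulent
ε/D = 0.32/86.6 = 0.00370
Haaland: f = 0.02929
h_f = f(L/D)V²/(2g) = 0.02929·(1910/0.0866)·1.766²/(2·9.81) = 102.7 m
Δp = ρg·h_f = 818.0·9.81·102.7 = 823.8 kPa

Δp ≈ 824 kPa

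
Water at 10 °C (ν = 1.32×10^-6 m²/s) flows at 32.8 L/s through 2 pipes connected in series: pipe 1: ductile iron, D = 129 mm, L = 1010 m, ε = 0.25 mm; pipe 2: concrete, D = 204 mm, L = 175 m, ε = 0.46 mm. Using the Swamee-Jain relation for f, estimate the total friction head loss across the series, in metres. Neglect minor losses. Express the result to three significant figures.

Pipe 1: V = 2.510 m/s, Re = 2.45×10^5, ε/D = 0.00194, f = 0.02414, h_1 = f(L/D)V²/2g = 60.66 m
Pipe 2: V = 1.004 m/s, Re = 1.55×10^5, ε/D = 0.00225, f = 0.02543, h_2 = f(L/D)V²/2g = 1.120 m
Series → Q common, losses add: H = Σh = 61.78 m

H ≈ 61.8 m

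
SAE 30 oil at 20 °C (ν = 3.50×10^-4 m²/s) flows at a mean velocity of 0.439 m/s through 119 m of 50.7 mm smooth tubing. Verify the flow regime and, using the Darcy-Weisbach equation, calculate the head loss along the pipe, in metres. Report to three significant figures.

h_f ≈ 23.2 m

Re = VD/ν = 0.439·0.05070/3.50×10^-4 = 63.6 → laminar (Re < 2300)
f = 64/Re = 1.006
h_f = f(L/D)V²/(2g) = 1.006·(119/0.05070)·0.439²/(2·9.81) = 23.20 m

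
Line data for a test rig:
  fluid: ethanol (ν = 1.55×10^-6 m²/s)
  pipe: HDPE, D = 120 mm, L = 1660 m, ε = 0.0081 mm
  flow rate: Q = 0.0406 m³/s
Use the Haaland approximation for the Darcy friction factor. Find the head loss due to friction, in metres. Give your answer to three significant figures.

V = 4Q/(πD²) = 4·0.0406/(π·0.120²) = 3.590 m/s
Re = VD/ν = 3.590·0.120/1.55×10^-6 = 2.78×10^5 → turbulent
ε/D = 0.0081/120 = 6.75×10^-5
Haaland: f = 0.01512
h_f = f(L/D)V²/(2g) = 0.01512·(1660/0.120)·3.590²/(2·9.81) = 137.4 m

h_f ≈ 137 m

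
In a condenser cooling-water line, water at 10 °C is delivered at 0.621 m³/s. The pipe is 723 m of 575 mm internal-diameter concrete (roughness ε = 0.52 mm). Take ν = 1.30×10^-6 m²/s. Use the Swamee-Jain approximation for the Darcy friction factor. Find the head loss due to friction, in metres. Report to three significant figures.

h_f ≈ 7.17 m

V = 4Q/(πD²) = 4·0.621/(π·0.575²) = 2.391 m/s
Re = VD/ν = 2.391·0.575/1.30×10^-6 = 1.06×10^6 → turbulent
ε/D = 0.52/575 = 9.04×10^-4
Swamee-Jain: f = 0.01956
h_f = f(L/D)V²/(2g) = 0.01956·(723/0.575)·2.391²/(2·9.81) = 7.170 m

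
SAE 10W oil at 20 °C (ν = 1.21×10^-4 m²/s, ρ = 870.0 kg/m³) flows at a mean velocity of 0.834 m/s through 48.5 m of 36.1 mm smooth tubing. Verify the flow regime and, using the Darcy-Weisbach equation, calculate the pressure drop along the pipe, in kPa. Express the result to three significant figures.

Δp ≈ 105 kPa

Re = VD/ν = 0.834·0.03610/1.21×10^-4 = 249 → laminar (Re < 2300)
f = 64/Re = 0.2572
h_f = f(L/D)V²/(2g) = 0.2572·(48.5/0.03610)·0.834²/(2·9.81) = 12.25 m
Δp = ρg·h_f = 870.0·9.81·12.25 = 104.6 kPa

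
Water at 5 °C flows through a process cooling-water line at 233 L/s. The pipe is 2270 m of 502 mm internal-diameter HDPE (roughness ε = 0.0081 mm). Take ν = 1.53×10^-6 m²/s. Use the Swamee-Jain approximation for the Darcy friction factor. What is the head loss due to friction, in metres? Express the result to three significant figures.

V = 4Q/(πD²) = 4·0.233/(π·0.502²) = 1.177 m/s
Re = VD/ν = 1.177·0.502/1.53×10^-6 = 3.86×10^5 → turbulent
ε/D = 0.0081/502 = 1.61×10^-5
Swamee-Jain: f = 0.01394
h_f = f(L/D)V²/(2g) = 0.01394·(2270/0.502)·1.177²/(2·9.81) = 4.451 m

h_f ≈ 4.45 m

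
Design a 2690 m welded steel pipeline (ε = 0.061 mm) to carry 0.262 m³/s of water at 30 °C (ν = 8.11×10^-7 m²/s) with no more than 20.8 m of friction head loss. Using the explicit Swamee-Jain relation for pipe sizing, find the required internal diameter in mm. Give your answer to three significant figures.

D ≈ 406 mm

Swamee-Jain (Type III): D = 0.66·[ε^1.25·(LQ²/(gh_f))^4.75 + ν·Q^9.4·(L/(gh_f))^5.2]^0.04
LQ²/(gh_f) = 0.9049; L/(gh_f) = 13.18
Term 1 = ε^1.25·(…)^4.75 = 3.35×10^-6; Term 2 = ν·Q^9.4·(…)^5.2 = 1.84×10^-6
D = 0.66·(3.35×10^-6 + 1.84×10^-6)^0.04 = 0.4057 m = 406 mm
Check: V = 2.03 m/s, Re = 1.01×10^6, f = 0.01418, h_f = 19.7 m ≈ 20.8 m ✓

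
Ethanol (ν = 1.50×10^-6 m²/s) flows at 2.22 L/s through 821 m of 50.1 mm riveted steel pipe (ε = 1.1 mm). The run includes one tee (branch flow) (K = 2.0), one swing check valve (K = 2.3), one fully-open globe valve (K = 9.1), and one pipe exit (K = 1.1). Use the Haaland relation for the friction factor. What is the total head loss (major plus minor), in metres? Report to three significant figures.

V = 4Q/(πD²) = 1.126 m/s; V²/2g = 0.06464 m
Re = 3.76×10^4, ε/D = 0.0220 → f = 0.05148 (Haaland)
Major: h_f = f(L/D)·V²/2g = 0.05148·16387·0.06464 = 54.53 m
Minor: ΣK = 14.5; h_m = ΣK·V²/2g = 0.9372 m
Total H_L = 54.53 + 0.9372 = 55.46 m

H_L ≈ 55.5 m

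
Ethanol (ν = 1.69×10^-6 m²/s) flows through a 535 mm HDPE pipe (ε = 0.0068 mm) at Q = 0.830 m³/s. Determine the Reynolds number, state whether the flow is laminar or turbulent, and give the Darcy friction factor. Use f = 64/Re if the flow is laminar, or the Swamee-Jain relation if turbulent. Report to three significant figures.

Re ≈ 1.17×10^6; turbulent; f ≈ 0.0116

V = 4Q/(πD²) = 3.692 m/s
Re = VD/ν = 3.692·0.535/1.69×10^-6 = 1.17×10^6
Re > 4000 → turbulent; ε/D = 1.27×10^-5
Swamee-Jain: f = 0.01165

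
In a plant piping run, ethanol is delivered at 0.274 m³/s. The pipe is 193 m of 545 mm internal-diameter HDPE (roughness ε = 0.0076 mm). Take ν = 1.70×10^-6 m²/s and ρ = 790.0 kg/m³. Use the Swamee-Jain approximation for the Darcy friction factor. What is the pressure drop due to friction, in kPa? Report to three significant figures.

V = 4Q/(πD²) = 4·0.274/(π·0.545²) = 1.175 m/s
Re = VD/ν = 1.175·0.545/1.70×10^-6 = 3.77×10^5 → turbulent
ε/D = 0.0076/545 = 1.39×10^-5
Swamee-Jain: f = 0.01397
h_f = f(L/D)V²/(2g) = 0.01397·(193/0.545)·1.175²/(2·9.81) = 0.3478 m
Δp = ρg·h_f = 790.0·9.81·0.3478 = 2.695 kPa

Δp ≈ 2.70 kPa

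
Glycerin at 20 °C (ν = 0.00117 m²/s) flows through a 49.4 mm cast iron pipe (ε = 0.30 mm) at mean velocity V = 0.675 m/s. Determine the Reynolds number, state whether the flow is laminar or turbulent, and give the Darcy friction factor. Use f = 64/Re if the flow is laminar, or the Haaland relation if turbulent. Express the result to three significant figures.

Re = VD/ν = 0.6750·0.0494/0.00117 = 28.5
Re < 2300 → laminar → f = 64/Re = 2.246

Re ≈ 28.5; laminar; f = 64/Re ≈ 2.25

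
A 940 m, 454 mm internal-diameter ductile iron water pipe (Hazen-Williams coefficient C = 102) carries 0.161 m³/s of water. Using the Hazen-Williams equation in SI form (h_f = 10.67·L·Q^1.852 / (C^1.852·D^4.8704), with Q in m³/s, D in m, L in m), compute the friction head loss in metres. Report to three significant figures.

h_f ≈ 3.04 m

h_f = 10.67·940·0.161^1.852 / (102^1.852·0.454^4.8704) = 3.039 m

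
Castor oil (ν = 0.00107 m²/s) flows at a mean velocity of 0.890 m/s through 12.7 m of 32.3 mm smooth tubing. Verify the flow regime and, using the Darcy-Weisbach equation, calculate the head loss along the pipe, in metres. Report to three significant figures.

Re = VD/ν = 0.890·0.03230/0.00107 = 26.9 → laminar (Re < 2300)
f = 64/Re = 2.382
h_f = f(L/D)V²/(2g) = 2.382·(12.7/0.03230)·0.890²/(2·9.81) = 37.81 m

h_f ≈ 37.8 m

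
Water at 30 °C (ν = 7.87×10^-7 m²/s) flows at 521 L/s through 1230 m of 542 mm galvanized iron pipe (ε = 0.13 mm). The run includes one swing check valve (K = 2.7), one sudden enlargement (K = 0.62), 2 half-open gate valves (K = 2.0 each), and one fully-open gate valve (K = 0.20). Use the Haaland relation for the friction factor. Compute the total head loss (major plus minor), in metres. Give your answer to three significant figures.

V = 4Q/(πD²) = 2.258 m/s; V²/2g = 0.2599 m
Re = 1.56×10^6, ε/D = 2.40×10^-4 → f = 0.01477 (Haaland)
Major: h_f = f(L/D)·V²/2g = 0.01477·2269·0.2599 = 8.714 m
Minor: ΣK = 7.52; h_m = ΣK·V²/2g = 1.954 m
Total H_L = 8.714 + 1.954 = 10.67 m

H_L ≈ 10.7 m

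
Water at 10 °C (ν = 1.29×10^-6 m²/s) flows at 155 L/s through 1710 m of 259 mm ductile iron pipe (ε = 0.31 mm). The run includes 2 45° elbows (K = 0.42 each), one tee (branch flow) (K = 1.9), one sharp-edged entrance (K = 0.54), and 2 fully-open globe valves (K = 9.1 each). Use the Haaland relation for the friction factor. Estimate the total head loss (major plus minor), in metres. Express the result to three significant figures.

V = 4Q/(πD²) = 2.942 m/s; V²/2g = 0.4411 m
Re = 5.91×10^5, ε/D = 0.00120 → f = 0.02096 (Haaland)
Major: h_f = f(L/D)·V²/2g = 0.02096·6602·0.4411 = 61.04 m
Minor: ΣK = 21.5; h_m = ΣK·V²/2g = 9.476 m
Total H_L = 61.04 + 9.476 = 70.51 m

H_L ≈ 70.5 m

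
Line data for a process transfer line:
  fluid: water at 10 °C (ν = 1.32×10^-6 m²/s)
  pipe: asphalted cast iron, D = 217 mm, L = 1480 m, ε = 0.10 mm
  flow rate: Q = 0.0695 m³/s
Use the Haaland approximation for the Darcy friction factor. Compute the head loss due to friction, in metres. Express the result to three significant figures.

V = 4Q/(πD²) = 4·0.0695/(π·0.217²) = 1.879 m/s
Re = VD/ν = 1.879·0.217/1.32×10^-6 = 3.09×10^5 → turbulent
ε/D = 0.10/217 = 4.61×10^-4
Haaland: f = 0.01781
h_f = f(L/D)V²/(2g) = 0.01781·(1480/0.217)·1.879²/(2·9.81) = 21.86 m

h_f ≈ 21.9 m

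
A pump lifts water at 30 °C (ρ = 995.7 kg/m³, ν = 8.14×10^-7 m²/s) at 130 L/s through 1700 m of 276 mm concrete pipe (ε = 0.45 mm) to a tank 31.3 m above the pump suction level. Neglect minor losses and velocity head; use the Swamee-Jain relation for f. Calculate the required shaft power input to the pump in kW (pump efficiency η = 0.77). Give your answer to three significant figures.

V = 4Q/(πD²) = 2.173 m/s; Re = 7.37×10^5; ε/D = 0.00163; f = 0.02258
h_f = f(L/D)V²/2g = 33.47 m
Total head H = z + h_f = 31.3 + 33.47 = 64.77 m
P_hyd = ρgQH = 995.7·9.81·0.130·64.77 = 82.25 kW
P_shaft = P_hyd/η = 82.25/0.77 = 106.8 kW

P_shaft ≈ 107 kW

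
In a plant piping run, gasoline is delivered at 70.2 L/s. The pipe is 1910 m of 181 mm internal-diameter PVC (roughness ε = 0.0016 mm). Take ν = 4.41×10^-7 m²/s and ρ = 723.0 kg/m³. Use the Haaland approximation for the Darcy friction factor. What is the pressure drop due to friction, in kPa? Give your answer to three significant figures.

Δp ≈ 328 kPa

V = 4Q/(πD²) = 4·0.0702/(π·0.181²) = 2.728 m/s
Re = VD/ν = 2.728·0.181/4.41×10^-7 = 1.12×10^6 → turbulent
ε/D = 0.0016/181 = 8.84×10^-6
Haaland: f = 0.01154
h_f = f(L/D)V²/(2g) = 0.01154·(1910/0.181)·2.728²/(2·9.81) = 46.20 m
Δp = ρg·h_f = 723.0·9.81·46.20 = 327.7 kPa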